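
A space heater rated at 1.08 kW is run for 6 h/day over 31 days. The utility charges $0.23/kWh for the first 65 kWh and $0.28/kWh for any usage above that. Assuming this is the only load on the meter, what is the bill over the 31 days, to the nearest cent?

$53.00

Runtime = 6 h/day × 31 days = 186 h
Energy = 1.08 kW × 186 h = 200.88 kWh
Tier 1 (0–65 kWh): 65 × $0.23 = $14.95
Above 65 kWh: 135.88 × $0.28 = $38.0464
Bill = $53.00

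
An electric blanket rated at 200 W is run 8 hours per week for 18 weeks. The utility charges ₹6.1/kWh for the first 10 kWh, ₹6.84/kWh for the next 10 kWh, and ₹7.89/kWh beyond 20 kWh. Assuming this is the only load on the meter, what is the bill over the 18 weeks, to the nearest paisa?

₹198.83

Runtime = 8 h/week × 18 weeks = 144 h
Energy = 0.2 kW × 144 h = 28.8 kWh
Tier 1 (0–10 kWh): 10 × ₹6.1 = ₹61
Tier 2 (10–20 kWh): 10 × ₹6.84 = ₹68.4
Above 20 kWh: 8.8 × ₹7.89 = ₹69.432
Bill = ₹198.83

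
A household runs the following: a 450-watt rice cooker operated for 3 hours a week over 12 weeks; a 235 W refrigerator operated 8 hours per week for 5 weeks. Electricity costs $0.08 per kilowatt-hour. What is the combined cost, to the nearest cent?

rice cooker: Runtime = 3 h/week × 12 weeks = 36 h
rice cooker: 0.45 kW × 36 h = 16.2 kWh
refrigerator: Runtime = 8 h/week × 5 weeks = 40 h
refrigerator: 0.235 kW × 40 h = 9.4 kWh
Total energy = 25.6 kWh
Cost = 25.6 × $0.08 = $2.05

$2.05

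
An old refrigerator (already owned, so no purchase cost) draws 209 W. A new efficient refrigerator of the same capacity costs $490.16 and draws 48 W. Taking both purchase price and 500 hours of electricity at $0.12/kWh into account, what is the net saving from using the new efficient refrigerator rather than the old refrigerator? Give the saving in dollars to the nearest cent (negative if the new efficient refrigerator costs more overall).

-$480.50

old refrigerator: $0.00 + (209/1000) kW × 500 h × $0.12 = $0.00 + $12.54 = $12.54
new efficient refrigerator: $490.16 + (48/1000) kW × 500 h × $0.12 = $490.16 + $2.88 = $493.04
Saving = $12.54 − $493.04 = −$480.5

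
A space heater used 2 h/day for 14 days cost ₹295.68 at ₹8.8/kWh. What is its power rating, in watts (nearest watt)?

Energy = ₹295.68 ÷ ₹8.8/kWh = 33.6 kWh
Runtime = 2 h/day × 14 days = 28 h
Power = 33.6 kWh ÷ 28 h = 1.2 kW = 1200 W

1200 W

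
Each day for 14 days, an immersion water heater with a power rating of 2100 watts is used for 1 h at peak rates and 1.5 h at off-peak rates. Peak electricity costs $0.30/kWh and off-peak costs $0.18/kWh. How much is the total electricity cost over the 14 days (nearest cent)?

$16.76

Peak energy = 2.1 kW × 1 h × 14 = 29.4 kWh
Off-peak energy = 2.1 kW × 1.5 h × 14 = 44.1 kWh
Cost = 29.4 × $0.30 + 44.1 × $0.18 = $8.82 + $7.938 = $16.76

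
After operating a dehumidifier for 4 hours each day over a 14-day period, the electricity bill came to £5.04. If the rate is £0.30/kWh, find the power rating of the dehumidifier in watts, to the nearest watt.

300 W

Energy = £5.04 ÷ £0.30/kWh = 16.8 kWh
Runtime = 4 h/day × 14 days = 56 h
Power = 16.8 kWh ÷ 56 h = 0.3 kW = 300 W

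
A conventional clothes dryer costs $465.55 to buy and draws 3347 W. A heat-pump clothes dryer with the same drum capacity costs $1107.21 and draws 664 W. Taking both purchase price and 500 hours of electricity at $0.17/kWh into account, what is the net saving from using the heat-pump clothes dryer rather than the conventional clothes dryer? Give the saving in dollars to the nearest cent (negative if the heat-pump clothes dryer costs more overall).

conventional clothes dryer: $465.55 + (3347/1000) kW × 500 h × $0.17 = $465.55 + $284.495 = $750.045
heat-pump clothes dryer: $1107.21 + (664/1000) kW × 500 h × $0.17 = $1107.21 + $56.44 = $1163.65
Saving = $750.045 − $1163.65 = −$413.605 → -$413.61

-$413.61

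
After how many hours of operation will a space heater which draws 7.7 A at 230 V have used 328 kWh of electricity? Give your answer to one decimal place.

185.2 h

Power = 7.7 A × 230 V = 1771 W = 1.771 kW
Hours = 328 kWh ÷ 1.771 kW = 185.2 h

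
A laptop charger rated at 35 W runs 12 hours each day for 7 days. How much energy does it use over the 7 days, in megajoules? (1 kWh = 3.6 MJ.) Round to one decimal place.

10.6 MJ

Runtime = 12 h/day × 7 days = 84 h
Energy = 0.035 kW × 84 h = 2.94 kWh
= 2.94 × 3.6 MJ = 10.6 MJ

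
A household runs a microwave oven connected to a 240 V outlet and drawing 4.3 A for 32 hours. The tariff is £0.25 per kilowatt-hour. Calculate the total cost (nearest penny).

Power = 4.3 A × 240 V = 1032 W = 1.032 kW
Energy = 1.032 kW × 32 h = 33.024 kWh
Cost = 33.024 kWh × £0.25/kWh = £8.26

£8.26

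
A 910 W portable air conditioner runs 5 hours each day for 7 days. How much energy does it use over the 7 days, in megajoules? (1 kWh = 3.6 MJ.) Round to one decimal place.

Runtime = 5 h/day × 7 days = 35 h
Energy = 0.91 kW × 35 h = 31.85 kWh
= 31.85 × 3.6 MJ = 114.7 MJ

114.7 MJ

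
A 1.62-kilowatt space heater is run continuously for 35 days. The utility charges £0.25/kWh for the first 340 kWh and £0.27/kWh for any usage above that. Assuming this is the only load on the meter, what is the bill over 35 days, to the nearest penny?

Runtime = 24 h × 35 = 840 h
Energy = 1.62 kW × 840 h = 1360.8 kWh
Tier 1 (0–340 kWh): 340 × £0.25 = £85
Above 340 kWh: 1020.8 × £0.27 = £275.616
Bill = £360.62

£360.62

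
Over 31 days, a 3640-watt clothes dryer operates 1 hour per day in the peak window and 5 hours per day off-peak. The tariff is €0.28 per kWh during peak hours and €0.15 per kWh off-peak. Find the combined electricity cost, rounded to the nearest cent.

Peak energy = 3.64 kW × 1 h × 31 = 112.84 kWh
Off-peak energy = 3.64 kW × 5 h × 31 = 564.2 kWh
Cost = 112.84 × €0.28 + 564.2 × €0.15 = €31.5952 + €84.63 = €116.23

€116.23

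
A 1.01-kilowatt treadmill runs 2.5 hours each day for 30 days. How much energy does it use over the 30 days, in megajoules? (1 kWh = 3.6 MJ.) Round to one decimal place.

272.7 MJ

Runtime = 2.5 h/day × 30 days = 75 h
Energy = 1.01 kW × 75 h = 75.75 kWh
= 75.75 × 3.6 MJ = 272.7 MJ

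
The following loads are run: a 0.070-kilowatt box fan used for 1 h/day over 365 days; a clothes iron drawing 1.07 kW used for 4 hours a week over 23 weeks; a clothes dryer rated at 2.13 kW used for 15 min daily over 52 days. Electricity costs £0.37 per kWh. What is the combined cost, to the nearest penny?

box fan: Runtime = 1 h/day × 365 days = 365 h
box fan: 0.07 kW × 365 h = 25.55 kWh
clothes iron: Runtime = 4 h/week × 23 weeks = 92 h
clothes iron: 1.07 kW × 92 h = 98.44 kWh
clothes dryer: Runtime = 15 min × 52 = 780 min = 13 h
clothes dryer: 2.13 kW × 13 h = 27.69 kWh
Total energy = 151.68 kWh
Cost = 151.68 × £0.37 = £56.12

£56.12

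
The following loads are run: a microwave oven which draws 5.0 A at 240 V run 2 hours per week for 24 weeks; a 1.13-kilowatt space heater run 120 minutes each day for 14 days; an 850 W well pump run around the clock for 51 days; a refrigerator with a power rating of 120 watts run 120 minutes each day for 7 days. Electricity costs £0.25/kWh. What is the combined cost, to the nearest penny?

microwave oven: Power = 5.0 A × 240 V = 1200 W = 1.2 kW
microwave oven: Runtime = 2 h/week × 24 weeks = 48 h
microwave oven: 1.2 kW × 48 h = 57.6 kWh
space heater: Runtime = 120 min × 14 = 1680 min = 28 h
space heater: 1.13 kW × 28 h = 31.64 kWh
well pump: Runtime = 24 h × 51 = 1224 h
well pump: 0.85 kW × 1224 h = 1040.4 kWh
refrigerator: Runtime = 120 min × 7 = 840 min = 14 h
refrigerator: 0.12 kW × 14 h = 1.68 kWh
Total energy = 1131.32 kWh
Cost = 1131.32 × £0.25 = £282.83

£282.83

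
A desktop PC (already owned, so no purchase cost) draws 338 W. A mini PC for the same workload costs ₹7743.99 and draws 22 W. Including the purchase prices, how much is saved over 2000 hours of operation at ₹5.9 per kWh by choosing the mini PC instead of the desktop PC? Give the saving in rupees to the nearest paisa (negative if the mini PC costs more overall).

-₹4015.19

desktop PC: ₹0.00 + (338/1000) kW × 2000 h × ₹5.9 = ₹0.00 + ₹3988.4 = ₹3988.4
mini PC: ₹7743.99 + (22/1000) kW × 2000 h × ₹5.9 = ₹7743.99 + ₹259.6 = ₹8003.59
Saving = ₹3988.4 − ₹8003.59 = −₹4015.19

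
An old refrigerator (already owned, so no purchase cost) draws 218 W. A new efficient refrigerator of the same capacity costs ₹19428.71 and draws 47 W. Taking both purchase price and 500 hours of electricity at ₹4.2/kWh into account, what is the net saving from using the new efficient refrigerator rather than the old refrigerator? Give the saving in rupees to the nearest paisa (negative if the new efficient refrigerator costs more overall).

-₹19069.61

old refrigerator: ₹0.00 + (218/1000) kW × 500 h × ₹4.2 = ₹0.00 + ₹457.8 = ₹457.8
new efficient refrigerator: ₹19428.71 + (47/1000) kW × 500 h × ₹4.2 = ₹19428.71 + ₹98.7 = ₹19527.41
Saving = ₹457.8 − ₹19527.41 = −₹19069.61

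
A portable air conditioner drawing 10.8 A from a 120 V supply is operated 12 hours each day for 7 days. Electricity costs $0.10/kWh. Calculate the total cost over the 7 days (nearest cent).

Power = 10.8 A × 120 V = 1296 W = 1.296 kW
Runtime = 12 h/day × 7 days = 84 h
Energy = 1.296 kW × 84 h = 108.864 kWh
Cost = 108.864 kWh × $0.10/kWh = $10.89

$10.89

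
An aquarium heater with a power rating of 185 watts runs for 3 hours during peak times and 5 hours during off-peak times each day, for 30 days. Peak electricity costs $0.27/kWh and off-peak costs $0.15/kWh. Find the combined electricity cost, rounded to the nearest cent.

$8.66

Peak energy = 0.185 kW × 3 h × 30 = 16.65 kWh
Off-peak energy = 0.185 kW × 5 h × 30 = 27.75 kWh
Cost = 16.65 × $0.27 + 27.75 × $0.15 = $4.4955 + $4.1625 = $8.66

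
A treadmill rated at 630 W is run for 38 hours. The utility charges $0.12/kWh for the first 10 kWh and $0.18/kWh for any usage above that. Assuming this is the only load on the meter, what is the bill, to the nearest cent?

$3.71

Energy = 0.63 kW × 38 h = 23.94 kWh
Tier 1 (0–10 kWh): 10 × $0.12 = $1.2
Above 10 kWh: 13.94 × $0.18 = $2.5092
Bill = $3.71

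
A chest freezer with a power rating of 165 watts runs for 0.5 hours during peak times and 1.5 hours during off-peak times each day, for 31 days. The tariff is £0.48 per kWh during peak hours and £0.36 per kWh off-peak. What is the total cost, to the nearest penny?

Peak energy = 0.165 kW × 0.5 h × 31 = 2.5575 kWh
Off-peak energy = 0.165 kW × 1.5 h × 31 = 7.6725 kWh
Cost = 2.5575 × £0.48 + 7.6725 × £0.36 = £1.2276 + £2.7621 = £3.99

£3.99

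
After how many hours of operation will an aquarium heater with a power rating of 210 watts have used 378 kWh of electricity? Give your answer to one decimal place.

Hours = 378 kWh ÷ 0.21 kW = 1800.0 h

1800.0 h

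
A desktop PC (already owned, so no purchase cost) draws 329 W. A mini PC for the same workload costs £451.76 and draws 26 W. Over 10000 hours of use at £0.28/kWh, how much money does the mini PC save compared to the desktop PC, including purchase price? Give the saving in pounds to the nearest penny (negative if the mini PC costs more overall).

£396.64

desktop PC: £0.00 + (329/1000) kW × 10000 h × £0.28 = £0.00 + £921.2 = £921.2
mini PC: £451.76 + (26/1000) kW × 10000 h × £0.28 = £451.76 + £72.8 = £524.56
Saving = £921.2 − £524.56 = £396.64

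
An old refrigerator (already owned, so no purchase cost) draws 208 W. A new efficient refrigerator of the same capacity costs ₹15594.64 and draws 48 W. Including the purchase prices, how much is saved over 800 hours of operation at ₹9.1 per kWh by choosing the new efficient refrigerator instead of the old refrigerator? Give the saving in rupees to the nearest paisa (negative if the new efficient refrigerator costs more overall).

-₹14429.84

old refrigerator: ₹0.00 + (208/1000) kW × 800 h × ₹9.1 = ₹0.00 + ₹1514.24 = ₹1514.24
new efficient refrigerator: ₹15594.64 + (48/1000) kW × 800 h × ₹9.1 = ₹15594.64 + ₹349.44 = ₹15944.08
Saving = ₹1514.24 − ₹15944.08 = −₹14429.84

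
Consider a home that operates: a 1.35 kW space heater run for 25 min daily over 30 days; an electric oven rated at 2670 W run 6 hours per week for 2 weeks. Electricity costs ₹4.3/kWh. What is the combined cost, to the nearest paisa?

₹210.33

space heater: Runtime = 25 min × 30 = 750 min = 12.5 h
space heater: 1.35 kW × 12.5 h = 16.875 kWh
electric oven: Runtime = 6 h/week × 2 weeks = 12 h
electric oven: 2.67 kW × 12 h = 32.04 kWh
Total energy = 48.915 kWh
Cost = 48.915 × ₹4.3 = ₹210.33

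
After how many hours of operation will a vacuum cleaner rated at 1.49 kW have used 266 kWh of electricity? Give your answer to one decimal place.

178.5 h

Hours = 266 kWh ÷ 1.49 kW = 178.5 h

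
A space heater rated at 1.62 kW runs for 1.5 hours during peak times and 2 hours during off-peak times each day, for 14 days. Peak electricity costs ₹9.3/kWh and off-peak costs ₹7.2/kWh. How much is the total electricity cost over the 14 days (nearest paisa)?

₹642.98

Peak energy = 1.62 kW × 1.5 h × 14 = 34.02 kWh
Off-peak energy = 1.62 kW × 2 h × 14 = 45.36 kWh
Cost = 34.02 × ₹9.3 + 45.36 × ₹7.2 = ₹316.386 + ₹326.592 = ₹642.98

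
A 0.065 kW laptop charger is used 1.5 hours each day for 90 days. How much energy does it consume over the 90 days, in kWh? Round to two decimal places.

Runtime = 1.5 h/day × 90 days = 135 h
Energy = 0.065 kW × 135 h = 8.775 kWh ≈ 8.78 kWh

8.78 kWh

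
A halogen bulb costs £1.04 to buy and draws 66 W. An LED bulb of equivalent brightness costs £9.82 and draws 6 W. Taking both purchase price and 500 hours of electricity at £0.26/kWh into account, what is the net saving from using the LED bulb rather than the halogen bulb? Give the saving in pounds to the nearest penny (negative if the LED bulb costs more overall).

halogen bulb: £1.04 + (66/1000) kW × 500 h × £0.26 = £1.04 + £8.58 = £9.62
LED bulb: £9.82 + (6/1000) kW × 500 h × £0.26 = £9.82 + £0.78 = £10.6
Saving = £9.62 − £10.6 = −£0.98

-£0.98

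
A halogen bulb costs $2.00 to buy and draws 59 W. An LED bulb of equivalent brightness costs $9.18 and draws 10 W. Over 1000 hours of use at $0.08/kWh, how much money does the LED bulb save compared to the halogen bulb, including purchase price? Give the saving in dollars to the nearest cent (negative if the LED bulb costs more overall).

halogen bulb: $2.00 + (59/1000) kW × 1000 h × $0.08 = $2.00 + $4.72 = $6.72
LED bulb: $9.18 + (10/1000) kW × 1000 h × $0.08 = $9.18 + $0.8 = $9.98
Saving = $6.72 − $9.98 = −$3.26

-$3.26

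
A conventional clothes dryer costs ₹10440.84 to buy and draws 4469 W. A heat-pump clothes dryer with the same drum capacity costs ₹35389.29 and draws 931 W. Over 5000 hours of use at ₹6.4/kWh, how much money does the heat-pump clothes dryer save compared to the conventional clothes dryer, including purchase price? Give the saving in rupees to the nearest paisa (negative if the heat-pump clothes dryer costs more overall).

₹88267.55

conventional clothes dryer: ₹10440.84 + (4469/1000) kW × 5000 h × ₹6.4 = ₹10440.84 + ₹143008 = ₹153448.84
heat-pump clothes dryer: ₹35389.29 + (931/1000) kW × 5000 h × ₹6.4 = ₹35389.29 + ₹29792 = ₹65181.29
Saving = ₹153448.84 − ₹65181.29 = ₹88267.55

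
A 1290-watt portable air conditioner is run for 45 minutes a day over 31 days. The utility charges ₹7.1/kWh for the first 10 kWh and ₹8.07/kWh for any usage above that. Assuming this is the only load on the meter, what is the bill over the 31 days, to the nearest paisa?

₹232.34

Runtime = 45 min × 31 = 1395 min = 23.25 h
Energy = 1.29 kW × 23.25 h = 29.9925 kWh
Tier 1 (0–10 kWh): 10 × ₹7.1 = ₹71
Above 10 kWh: 19.9925 × ₹8.07 = ₹161.339475
Bill = ₹232.34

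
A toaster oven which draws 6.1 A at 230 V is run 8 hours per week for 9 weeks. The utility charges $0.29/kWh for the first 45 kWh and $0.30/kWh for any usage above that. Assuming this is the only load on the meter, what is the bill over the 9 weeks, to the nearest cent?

Power = 6.1 A × 230 V = 1403 W = 1.403 kW
Runtime = 8 h/week × 9 weeks = 72 h
Energy = 1.403 kW × 72 h = 101.016 kWh
Tier 1 (0–45 kWh): 45 × $0.29 = $13.05
Above 45 kWh: 56.016 × $0.30 = $16.8048
Bill = $29.85

$29.85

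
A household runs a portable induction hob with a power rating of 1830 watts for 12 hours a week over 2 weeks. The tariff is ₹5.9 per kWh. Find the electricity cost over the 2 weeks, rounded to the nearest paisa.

₹259.13

Runtime = 12 h/week × 2 weeks = 24 h
Energy = 1.83 kW × 24 h = 43.92 kWh
Cost = 43.92 kWh × ₹5.9/kWh = ₹259.13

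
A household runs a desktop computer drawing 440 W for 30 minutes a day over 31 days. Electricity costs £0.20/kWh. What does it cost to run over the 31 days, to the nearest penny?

Runtime = 30 min × 31 = 930 min = 15.5 h
Energy = 0.44 kW × 15.5 h = 6.82 kWh
Cost = 6.82 kWh × £0.20/kWh = £1.36

£1.36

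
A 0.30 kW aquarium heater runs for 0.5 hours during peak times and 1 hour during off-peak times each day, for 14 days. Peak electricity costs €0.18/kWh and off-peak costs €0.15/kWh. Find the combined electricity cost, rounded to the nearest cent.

Peak energy = 0.3 kW × 0.5 h × 14 = 2.1 kWh
Off-peak energy = 0.3 kW × 1 h × 14 = 4.2 kWh
Cost = 2.1 × €0.18 + 4.2 × €0.15 = €0.378 + €0.63 = €1.01

€1.01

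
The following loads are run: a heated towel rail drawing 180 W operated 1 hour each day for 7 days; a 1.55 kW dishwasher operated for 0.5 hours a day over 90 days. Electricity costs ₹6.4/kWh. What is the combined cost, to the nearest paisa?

₹454.46

heated towel rail: Runtime = 1 h/day × 7 days = 7 h
heated towel rail: 0.18 kW × 7 h = 1.26 kWh
dishwasher: Runtime = 0.5 h/day × 90 days = 45 h
dishwasher: 1.55 kW × 45 h = 69.75 kWh
Total energy = 71.01 kWh
Cost = 71.01 × ₹6.4 = ₹454.46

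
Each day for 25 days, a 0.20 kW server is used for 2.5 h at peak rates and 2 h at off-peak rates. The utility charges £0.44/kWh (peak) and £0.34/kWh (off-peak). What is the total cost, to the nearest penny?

£8.90

Peak energy = 0.2 kW × 2.5 h × 25 = 12.5 kWh
Off-peak energy = 0.2 kW × 2 h × 25 = 10 kWh
Cost = 12.5 × £0.44 + 10 × £0.34 = £5.5 + £3.4 = £8.90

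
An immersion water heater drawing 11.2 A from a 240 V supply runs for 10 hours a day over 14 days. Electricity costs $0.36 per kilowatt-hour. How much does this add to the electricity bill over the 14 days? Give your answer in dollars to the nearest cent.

$135.48

Power = 11.2 A × 240 V = 2688 W = 2.688 kW
Runtime = 10 h/day × 14 days = 140 h
Energy = 2.688 kW × 140 h = 376.32 kWh
Cost = 376.32 kWh × $0.36/kWh = $135.48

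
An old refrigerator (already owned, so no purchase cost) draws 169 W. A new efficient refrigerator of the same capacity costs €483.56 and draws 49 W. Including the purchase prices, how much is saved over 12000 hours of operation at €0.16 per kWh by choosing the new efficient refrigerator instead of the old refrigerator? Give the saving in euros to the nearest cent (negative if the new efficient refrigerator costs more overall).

-€253.16

old refrigerator: €0.00 + (169/1000) kW × 12000 h × €0.16 = €0.00 + €324.48 = €324.48
new efficient refrigerator: €483.56 + (49/1000) kW × 12000 h × €0.16 = €483.56 + €94.08 = €577.64
Saving = €324.48 − €577.64 = −€253.16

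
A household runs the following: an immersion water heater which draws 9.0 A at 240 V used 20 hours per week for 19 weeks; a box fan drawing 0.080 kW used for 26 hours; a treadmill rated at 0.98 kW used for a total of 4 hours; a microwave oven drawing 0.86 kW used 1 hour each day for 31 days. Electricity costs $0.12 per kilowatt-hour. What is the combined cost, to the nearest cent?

immersion water heater: Power = 9.0 A × 240 V = 2160 W = 2.16 kW
immersion water heater: Runtime = 20 h/week × 19 weeks = 380 h
immersion water heater: 2.16 kW × 380 h = 820.8 kWh
box fan: 0.08 kW × 26 h = 2.08 kWh
treadmill: 0.98 kW × 4 h = 3.92 kWh
microwave oven: Runtime = 1 h/day × 31 days = 31 h
microwave oven: 0.86 kW × 31 h = 26.66 kWh
Total energy = 853.46 kWh
Cost = 853.46 × $0.12 = $102.42

$102.42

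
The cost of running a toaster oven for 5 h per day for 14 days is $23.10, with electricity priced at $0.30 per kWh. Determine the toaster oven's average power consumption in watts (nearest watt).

1100 W

Energy = $23.10 ÷ $0.30/kWh = 77 kWh
Runtime = 5 h/day × 14 days = 70 h
Power = 77 kWh ÷ 70 h = 1.1 kW = 1100 W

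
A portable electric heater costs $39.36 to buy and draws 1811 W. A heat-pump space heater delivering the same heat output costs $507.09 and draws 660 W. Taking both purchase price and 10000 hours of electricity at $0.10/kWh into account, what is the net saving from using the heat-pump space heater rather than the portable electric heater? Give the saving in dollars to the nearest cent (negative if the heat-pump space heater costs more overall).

portable electric heater: $39.36 + (1811/1000) kW × 10000 h × $0.10 = $39.36 + $1811 = $1850.36
heat-pump space heater: $507.09 + (660/1000) kW × 10000 h × $0.10 = $507.09 + $660 = $1167.09
Saving = $1850.36 − $1167.09 = $683.27

$683.27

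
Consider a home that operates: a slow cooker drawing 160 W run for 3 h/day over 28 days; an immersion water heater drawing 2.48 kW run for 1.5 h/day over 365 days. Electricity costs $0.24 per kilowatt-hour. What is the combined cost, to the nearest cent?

$329.10

slow cooker: Runtime = 3 h/day × 28 days = 84 h
slow cooker: 0.16 kW × 84 h = 13.44 kWh
immersion water heater: Runtime = 1.5 h/day × 365 days = 547.5 h
immersion water heater: 2.48 kW × 547.5 h = 1357.8 kWh
Total energy = 1371.24 kWh
Cost = 1371.24 × $0.24 = $329.10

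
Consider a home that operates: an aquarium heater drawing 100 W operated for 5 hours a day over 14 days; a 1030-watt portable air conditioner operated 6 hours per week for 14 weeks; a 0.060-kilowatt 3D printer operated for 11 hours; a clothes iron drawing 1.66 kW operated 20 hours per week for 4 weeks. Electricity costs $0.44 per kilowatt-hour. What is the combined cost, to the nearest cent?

aquarium heater: Runtime = 5 h/day × 14 days = 70 h
aquarium heater: 0.1 kW × 70 h = 7 kWh
portable air conditioner: Runtime = 6 h/week × 14 weeks = 84 h
portable air conditioner: 1.03 kW × 84 h = 86.52 kWh
3D printer: 0.06 kW × 11 h = 0.66 kWh
clothes iron: Runtime = 20 h/week × 4 weeks = 80 h
clothes iron: 1.66 kW × 80 h = 132.8 kWh
Total energy = 226.98 kWh
Cost = 226.98 × $0.44 = $99.87

$99.87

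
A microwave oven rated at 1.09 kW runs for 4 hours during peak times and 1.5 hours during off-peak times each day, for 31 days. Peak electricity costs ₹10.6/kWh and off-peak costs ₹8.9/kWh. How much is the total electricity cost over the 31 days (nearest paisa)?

₹1883.79

Peak energy = 1.09 kW × 4 h × 31 = 135.16 kWh
Off-peak energy = 1.09 kW × 1.5 h × 31 = 50.685 kWh
Cost = 135.16 × ₹10.6 + 50.685 × ₹8.9 = ₹1432.696 + ₹451.0965 = ₹1883.79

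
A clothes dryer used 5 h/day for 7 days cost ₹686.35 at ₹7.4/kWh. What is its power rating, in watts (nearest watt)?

Energy = ₹686.35 ÷ ₹7.4/kWh = 92.75 kWh
Runtime = 5 h/day × 7 days = 35 h
Power = 92.75 kWh ÷ 35 h = 2.65 kW = 2650 W

2650 W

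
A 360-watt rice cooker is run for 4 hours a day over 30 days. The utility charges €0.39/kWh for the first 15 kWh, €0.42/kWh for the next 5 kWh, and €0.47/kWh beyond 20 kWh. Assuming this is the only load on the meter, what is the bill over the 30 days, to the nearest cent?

€18.85

Runtime = 4 h/day × 30 days = 120 h
Energy = 0.36 kW × 120 h = 43.2 kWh
Tier 1 (0–15 kWh): 15 × €0.39 = €5.85
Tier 2 (15–20 kWh): 5 × €0.42 = €2.1
Above 20 kWh: 23.2 × €0.47 = €10.904
Bill = €18.85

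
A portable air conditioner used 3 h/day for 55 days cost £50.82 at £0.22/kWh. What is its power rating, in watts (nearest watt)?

1400 W

Energy = £50.82 ÷ £0.22/kWh = 231 kWh
Runtime = 3 h/day × 55 days = 165 h
Power = 231 kWh ÷ 165 h = 1.4 kW = 1400 W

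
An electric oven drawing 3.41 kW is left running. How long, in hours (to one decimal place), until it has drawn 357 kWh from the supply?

Hours = 357 kWh ÷ 3.41 kW = 104.7 h

104.7 h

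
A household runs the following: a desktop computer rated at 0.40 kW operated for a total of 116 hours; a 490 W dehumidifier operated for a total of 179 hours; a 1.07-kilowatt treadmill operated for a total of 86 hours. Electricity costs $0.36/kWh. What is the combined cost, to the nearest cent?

$81.41

desktop computer: 0.4 kW × 116 h = 46.4 kWh
dehumidifier: 0.49 kW × 179 h = 87.71 kWh
treadmill: 1.07 kW × 86 h = 92.02 kWh
Total energy = 226.13 kWh
Cost = 226.13 × $0.36 = $81.41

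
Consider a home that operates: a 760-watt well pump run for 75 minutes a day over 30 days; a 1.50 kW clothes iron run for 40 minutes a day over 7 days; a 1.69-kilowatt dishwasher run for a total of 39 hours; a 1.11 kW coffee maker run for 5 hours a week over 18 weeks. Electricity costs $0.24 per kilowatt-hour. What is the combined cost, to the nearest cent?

$48.31

well pump: Runtime = 75 min × 30 = 2250 min = 37.5 h
well pump: 0.76 kW × 37.5 h = 28.5 kWh
clothes iron: Runtime = 40 min × 7 = 280 min = 4.666666… h
clothes iron: 1.5 kW × 4.666666… h = 7 kWh
dishwasher: 1.69 kW × 39 h = 65.91 kWh
coffee maker: Runtime = 5 h/week × 18 weeks = 90 h
coffee maker: 1.11 kW × 90 h = 99.9 kWh
Total energy = 201.31 kWh
Cost = 201.31 × $0.24 = $48.31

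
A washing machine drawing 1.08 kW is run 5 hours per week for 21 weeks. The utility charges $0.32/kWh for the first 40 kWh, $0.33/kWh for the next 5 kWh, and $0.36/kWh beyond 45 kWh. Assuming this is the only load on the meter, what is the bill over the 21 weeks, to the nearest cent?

Runtime = 5 h/week × 21 weeks = 105 h
Energy = 1.08 kW × 105 h = 113.4 kWh
Tier 1 (0–40 kWh): 40 × $0.32 = $12.8
Tier 2 (40–45 kWh): 5 × $0.33 = $1.65
Above 45 kWh: 68.4 × $0.36 = $24.624
Bill = $39.07

$39.07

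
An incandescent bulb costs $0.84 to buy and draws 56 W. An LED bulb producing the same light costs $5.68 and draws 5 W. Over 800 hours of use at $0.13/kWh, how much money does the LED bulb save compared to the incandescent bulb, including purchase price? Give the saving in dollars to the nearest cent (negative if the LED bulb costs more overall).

$0.46

incandescent bulb: $0.84 + (56/1000) kW × 800 h × $0.13 = $0.84 + $5.824 = $6.664
LED bulb: $5.68 + (5/1000) kW × 800 h × $0.13 = $5.68 + $0.52 = $6.2
Saving = $6.664 − $6.2 = $0.464 → $0.46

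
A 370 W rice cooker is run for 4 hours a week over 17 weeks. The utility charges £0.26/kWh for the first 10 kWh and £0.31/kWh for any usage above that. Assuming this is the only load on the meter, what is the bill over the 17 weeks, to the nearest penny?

£7.30

Runtime = 4 h/week × 17 weeks = 68 h
Energy = 0.37 kW × 68 h = 25.16 kWh
Tier 1 (0–10 kWh): 10 × £0.26 = £2.6
Above 10 kWh: 15.16 × £0.31 = £4.6996
Bill = £7.30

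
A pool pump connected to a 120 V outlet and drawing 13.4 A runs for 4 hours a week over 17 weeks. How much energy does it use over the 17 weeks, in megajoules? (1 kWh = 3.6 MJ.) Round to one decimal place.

393.6 MJ

Power = 13.4 A × 120 V = 1608 W = 1.608 kW
Runtime = 4 h/week × 17 weeks = 68 h
Energy = 1.608 kW × 68 h = 109.344 kWh
= 109.344 × 3.6 MJ = 393.6 MJ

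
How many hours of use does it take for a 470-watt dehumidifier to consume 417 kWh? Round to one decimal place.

887.2 h

Hours = 417 kWh ÷ 0.47 kW = 887.2 h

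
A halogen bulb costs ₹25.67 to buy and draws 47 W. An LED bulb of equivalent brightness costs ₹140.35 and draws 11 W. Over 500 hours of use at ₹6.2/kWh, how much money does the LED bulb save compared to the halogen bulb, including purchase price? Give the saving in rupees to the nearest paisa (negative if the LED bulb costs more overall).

halogen bulb: ₹25.67 + (47/1000) kW × 500 h × ₹6.2 = ₹25.67 + ₹145.7 = ₹171.37
LED bulb: ₹140.35 + (11/1000) kW × 500 h × ₹6.2 = ₹140.35 + ₹34.1 = ₹174.45
Saving = ₹171.37 − ₹174.45 = −₹3.08

-₹3.08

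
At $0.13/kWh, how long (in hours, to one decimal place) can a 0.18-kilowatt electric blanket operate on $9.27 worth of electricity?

Energy available = $9.27 ÷ $0.13/kWh = 71.3077 kWh
Hours = 71.3077 kWh ÷ 0.18 kW = 396.2 h

396.2 h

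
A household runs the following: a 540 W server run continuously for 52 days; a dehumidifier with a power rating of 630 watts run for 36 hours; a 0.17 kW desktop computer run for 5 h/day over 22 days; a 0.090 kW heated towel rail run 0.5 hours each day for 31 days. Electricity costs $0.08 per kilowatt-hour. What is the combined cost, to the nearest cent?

$57.34

server: Runtime = 24 h × 52 = 1248 h
server: 0.54 kW × 1248 h = 673.92 kWh
dehumidifier: 0.63 kW × 36 h = 22.68 kWh
desktop computer: Runtime = 5 h/day × 22 days = 110 h
desktop computer: 0.17 kW × 110 h = 18.7 kWh
heated towel rail: Runtime = 0.5 h/day × 31 days = 15.5 h
heated towel rail: 0.09 kW × 15.5 h = 1.395 kWh
Total energy = 716.695 kWh
Cost = 716.695 × $0.08 = $57.34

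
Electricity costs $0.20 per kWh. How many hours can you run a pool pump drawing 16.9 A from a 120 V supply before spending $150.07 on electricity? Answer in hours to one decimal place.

Power = 16.9 A × 120 V = 2028 W = 2.028 kW
Energy available = $150.07 ÷ $0.20/kWh = 750.35 kWh
Hours = 750.35 kWh ÷ 2.028 kW = 370.0 h

370.0 h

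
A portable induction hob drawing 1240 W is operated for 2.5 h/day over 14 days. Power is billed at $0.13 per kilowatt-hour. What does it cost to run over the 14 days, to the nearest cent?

Runtime = 2.5 h/day × 14 days = 35 h
Energy = 1.24 kW × 35 h = 43.4 kWh
Cost = 43.4 kWh × $0.13/kWh = $5.64

$5.64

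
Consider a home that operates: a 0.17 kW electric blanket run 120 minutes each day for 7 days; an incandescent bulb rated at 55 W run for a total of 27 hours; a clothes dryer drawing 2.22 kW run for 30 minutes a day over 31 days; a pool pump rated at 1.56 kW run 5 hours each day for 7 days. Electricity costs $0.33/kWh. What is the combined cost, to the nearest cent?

electric blanket: Runtime = 120 min × 7 = 840 min = 14 h
electric blanket: 0.17 kW × 14 h = 2.38 kWh
incandescent bulb: 0.055 kW × 27 h = 1.485 kWh
clothes dryer: Runtime = 30 min × 31 = 930 min = 15.5 h
clothes dryer: 2.22 kW × 15.5 h = 34.41 kWh
pool pump: Runtime = 5 h/day × 7 days = 35 h
pool pump: 1.56 kW × 35 h = 54.6 kWh
Total energy = 92.875 kWh
Cost = 92.875 × $0.33 = $30.65

$30.65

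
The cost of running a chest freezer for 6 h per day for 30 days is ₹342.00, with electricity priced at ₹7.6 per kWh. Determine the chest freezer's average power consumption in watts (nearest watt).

Energy = ₹342.00 ÷ ₹7.6/kWh = 45 kWh
Runtime = 6 h/day × 30 days = 180 h
Power = 45 kWh ÷ 180 h = 0.25 kW = 250 W

250 W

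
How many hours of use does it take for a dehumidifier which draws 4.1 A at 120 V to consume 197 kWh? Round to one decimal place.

400.4 h

Power = 4.1 A × 120 V = 492 W = 0.492 kW
Hours = 197 kWh ÷ 0.492 kW = 400.4 h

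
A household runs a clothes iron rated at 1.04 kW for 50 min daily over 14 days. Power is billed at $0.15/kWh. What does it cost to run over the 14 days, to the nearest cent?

$1.82

Runtime = 50 min × 14 = 700 min = 11.666666… h
Energy = 1.04 kW × 11.666666… h = 12.133333… kWh
Cost = 12.133333… kWh × $0.15/kWh = $1.82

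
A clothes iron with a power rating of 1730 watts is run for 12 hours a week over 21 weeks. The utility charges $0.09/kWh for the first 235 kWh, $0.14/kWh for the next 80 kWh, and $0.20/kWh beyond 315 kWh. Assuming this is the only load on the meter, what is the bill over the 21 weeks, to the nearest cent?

$56.54

Runtime = 12 h/week × 21 weeks = 252 h
Energy = 1.73 kW × 252 h = 435.96 kWh
Tier 1 (0–235 kWh): 235 × $0.09 = $21.15
Tier 2 (235–315 kWh): 80 × $0.14 = $11.2
Above 315 kWh: 120.96 × $0.20 = $24.192
Bill = $56.54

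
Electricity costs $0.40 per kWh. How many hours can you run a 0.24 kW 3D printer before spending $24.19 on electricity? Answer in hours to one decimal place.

252.0 h

Energy available = $24.19 ÷ $0.40/kWh = 60.475 kWh
Hours = 60.475 kWh ÷ 0.24 kW = 252.0 h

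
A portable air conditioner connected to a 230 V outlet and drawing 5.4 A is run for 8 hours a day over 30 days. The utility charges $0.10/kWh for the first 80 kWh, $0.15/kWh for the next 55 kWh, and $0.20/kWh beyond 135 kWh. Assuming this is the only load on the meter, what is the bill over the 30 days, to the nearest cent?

Power = 5.4 A × 230 V = 1242 W = 1.242 kW
Runtime = 8 h/day × 30 days = 240 h
Energy = 1.242 kW × 240 h = 298.08 kWh
Tier 1 (0–80 kWh): 80 × $0.10 = $8
Tier 2 (80–135 kWh): 55 × $0.15 = $8.25
Above 135 kWh: 163.08 × $0.20 = $32.616
Bill = $48.87

$48.87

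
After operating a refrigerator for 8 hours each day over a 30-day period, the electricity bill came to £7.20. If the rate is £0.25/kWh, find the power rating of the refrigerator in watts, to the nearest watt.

Energy = £7.20 ÷ £0.25/kWh = 28.8 kWh
Runtime = 8 h/day × 30 days = 240 h
Power = 28.8 kWh ÷ 240 h = 0.12 kW = 120 W

120 W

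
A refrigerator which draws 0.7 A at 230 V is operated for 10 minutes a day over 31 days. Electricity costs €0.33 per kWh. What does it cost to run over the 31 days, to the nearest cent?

Power = 0.7 A × 230 V = 161 W = 0.161 kW
Runtime = 10 min × 31 = 310 min = 5.166666… h
Energy = 0.161 kW × 5.166666… h = 0.831833… kWh
Cost = 0.831833… kWh × €0.33/kWh = €0.27

€0.27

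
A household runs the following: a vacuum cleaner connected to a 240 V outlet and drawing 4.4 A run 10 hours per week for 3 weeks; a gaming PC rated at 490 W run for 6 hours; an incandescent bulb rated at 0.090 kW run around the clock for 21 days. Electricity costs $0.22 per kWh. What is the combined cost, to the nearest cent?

$17.60

vacuum cleaner: Power = 4.4 A × 240 V = 1056 W = 1.056 kW
vacuum cleaner: Runtime = 10 h/week × 3 weeks = 30 h
vacuum cleaner: 1.056 kW × 30 h = 31.68 kWh
gaming PC: 0.49 kW × 6 h = 2.94 kWh
incandescent bulb: Runtime = 24 h × 21 = 504 h
incandescent bulb: 0.09 kW × 504 h = 45.36 kWh
Total energy = 79.98 kWh
Cost = 79.98 × $0.22 = $17.60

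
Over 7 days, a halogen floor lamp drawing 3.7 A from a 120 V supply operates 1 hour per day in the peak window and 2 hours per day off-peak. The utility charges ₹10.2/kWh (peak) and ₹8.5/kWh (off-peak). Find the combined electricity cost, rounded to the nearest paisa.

Power = 3.7 A × 120 V = 444 W = 0.444 kW
Peak energy = 0.444 kW × 1 h × 7 = 3.108 kWh
Off-peak energy = 0.444 kW × 2 h × 7 = 6.216 kWh
Cost = 3.108 × ₹10.2 + 6.216 × ₹8.5 = ₹31.7016 + ₹52.836 = ₹84.54

₹84.54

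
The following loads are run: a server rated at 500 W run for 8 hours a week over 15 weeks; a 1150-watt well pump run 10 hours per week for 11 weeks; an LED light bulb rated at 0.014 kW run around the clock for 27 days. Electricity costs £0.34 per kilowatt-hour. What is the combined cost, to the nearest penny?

£66.49

server: Runtime = 8 h/week × 15 weeks = 120 h
server: 0.5 kW × 120 h = 60 kWh
well pump: Runtime = 10 h/week × 11 weeks = 110 h
well pump: 1.15 kW × 110 h = 126.5 kWh
LED light bulb: Runtime = 24 h × 27 = 648 h
LED light bulb: 0.014 kW × 648 h = 9.072 kWh
Total energy = 195.572 kWh
Cost = 195.572 × £0.34 = £66.49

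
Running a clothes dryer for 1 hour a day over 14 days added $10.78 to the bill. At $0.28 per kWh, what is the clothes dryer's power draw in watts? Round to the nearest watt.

2750 W

Energy = $10.78 ÷ $0.28/kWh = 38.5 kWh
Runtime = 1 h/day × 14 days = 14 h
Power = 38.5 kWh ÷ 14 h = 2.75 kW = 2750 W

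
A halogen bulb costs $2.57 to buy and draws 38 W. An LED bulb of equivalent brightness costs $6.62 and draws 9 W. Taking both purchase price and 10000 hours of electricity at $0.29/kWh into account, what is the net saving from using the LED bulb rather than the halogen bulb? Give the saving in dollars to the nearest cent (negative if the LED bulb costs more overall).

$80.05

halogen bulb: $2.57 + (38/1000) kW × 10000 h × $0.29 = $2.57 + $110.2 = $112.77
LED bulb: $6.62 + (9/1000) kW × 10000 h × $0.29 = $6.62 + $26.1 = $32.72
Saving = $112.77 − $32.72 = $80.05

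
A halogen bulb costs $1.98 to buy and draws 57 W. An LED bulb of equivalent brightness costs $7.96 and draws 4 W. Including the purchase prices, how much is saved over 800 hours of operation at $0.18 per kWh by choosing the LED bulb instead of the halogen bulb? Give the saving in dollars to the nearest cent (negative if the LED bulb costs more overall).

halogen bulb: $1.98 + (57/1000) kW × 800 h × $0.18 = $1.98 + $8.208 = $10.188
LED bulb: $7.96 + (4/1000) kW × 800 h × $0.18 = $7.96 + $0.576 = $8.536
Saving = $10.188 − $8.536 = $1.652 → $1.65

$1.65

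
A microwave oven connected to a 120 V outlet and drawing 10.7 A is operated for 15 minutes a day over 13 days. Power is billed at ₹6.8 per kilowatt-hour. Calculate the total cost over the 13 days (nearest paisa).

₹28.38

Power = 10.7 A × 120 V = 1284 W = 1.284 kW
Runtime = 15 min × 13 = 195 min = 3.25 h
Energy = 1.284 kW × 3.25 h = 4.173 kWh
Cost = 4.173 kWh × ₹6.8/kWh = ₹28.38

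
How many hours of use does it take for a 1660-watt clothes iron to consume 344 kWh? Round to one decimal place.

207.2 h

Hours = 344 kWh ÷ 1.66 kW = 207.2 h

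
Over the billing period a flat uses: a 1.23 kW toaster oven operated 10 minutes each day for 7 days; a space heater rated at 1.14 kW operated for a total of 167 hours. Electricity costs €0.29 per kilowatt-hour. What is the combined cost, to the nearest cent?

toaster oven: Runtime = 10 min × 7 = 70 min = 1.166666… h
toaster oven: 1.23 kW × 1.166666… h = 1.435 kWh
space heater: 1.14 kW × 167 h = 190.38 kWh
Total energy = 191.815 kWh
Cost = 191.815 × €0.29 = €55.63

€55.63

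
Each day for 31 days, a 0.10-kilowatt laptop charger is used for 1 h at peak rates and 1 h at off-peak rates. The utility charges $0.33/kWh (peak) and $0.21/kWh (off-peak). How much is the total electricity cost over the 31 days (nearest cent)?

$1.67

Peak energy = 0.1 kW × 1 h × 31 = 3.1 kWh
Off-peak energy = 0.1 kW × 1 h × 31 = 3.1 kWh
Cost = 3.1 × $0.33 + 3.1 × $0.21 = $1.023 + $0.651 = $1.67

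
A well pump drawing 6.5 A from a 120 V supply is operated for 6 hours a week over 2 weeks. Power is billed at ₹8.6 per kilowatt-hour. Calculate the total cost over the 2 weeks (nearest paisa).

Power = 6.5 A × 120 V = 780 W = 0.78 kW
Runtime = 6 h/week × 2 weeks = 12 h
Energy = 0.78 kW × 12 h = 9.36 kWh
Cost = 9.36 kWh × ₹8.6/kWh = ₹80.50

₹80.50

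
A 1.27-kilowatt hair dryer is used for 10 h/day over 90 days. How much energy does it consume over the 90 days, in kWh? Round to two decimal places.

Runtime = 10 h/day × 90 days = 900 h
Energy = 1.27 kW × 900 h = 1143 kWh

1143.00 kWh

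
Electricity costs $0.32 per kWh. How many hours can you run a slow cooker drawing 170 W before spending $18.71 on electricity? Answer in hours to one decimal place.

343.9 h

Energy available = $18.71 ÷ $0.32/kWh = 58.4688 kWh
Hours = 58.4688 kWh ÷ 0.17 kW = 343.9 h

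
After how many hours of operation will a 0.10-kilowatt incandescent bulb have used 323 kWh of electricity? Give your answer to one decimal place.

3230.0 h

Hours = 323 kWh ÷ 0.1 kW = 3230.0 h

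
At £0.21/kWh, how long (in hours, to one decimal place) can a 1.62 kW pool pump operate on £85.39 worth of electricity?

Energy available = £85.39 ÷ £0.21/kWh = 406.619 kWh
Hours = 406.619 kWh ÷ 1.62 kW = 251.0 h

251.0 h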